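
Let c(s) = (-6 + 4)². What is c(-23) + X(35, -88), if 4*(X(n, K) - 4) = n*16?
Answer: 148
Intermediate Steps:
X(n, K) = 4 + 4*n (X(n, K) = 4 + (n*16)/4 = 4 + (16*n)/4 = 4 + 4*n)
c(s) = 4 (c(s) = (-2)² = 4)
c(-23) + X(35, -88) = 4 + (4 + 4*35) = 4 + (4 + 140) = 4 + 144 = 148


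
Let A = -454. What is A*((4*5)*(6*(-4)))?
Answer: 217920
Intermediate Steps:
A*((4*5)*(6*(-4))) = -454*4*5*6*(-4) = -9080*(-24) = -454*(-480) = 217920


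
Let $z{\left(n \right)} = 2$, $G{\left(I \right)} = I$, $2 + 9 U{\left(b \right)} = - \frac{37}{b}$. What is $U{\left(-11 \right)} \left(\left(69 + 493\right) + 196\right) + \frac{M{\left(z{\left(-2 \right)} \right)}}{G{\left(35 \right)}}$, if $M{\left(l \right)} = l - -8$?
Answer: $\frac{26596}{231} \approx 115.13$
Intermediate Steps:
$U{\left(b \right)} = - \frac{2}{9} - \frac{37}{9 b}$ ($U{\left(b \right)} = - \frac{2}{9} + \frac{\left(-37\right) \frac{1}{b}}{9} = - \frac{2}{9} - \frac{37}{9 b}$)
$M{\left(l \right)} = 8 + l$ ($M{\left(l \right)} = l + 8 = 8 + l$)
$U{\left(-11 \right)} \left(\left(69 + 493\right) + 196\right) + \frac{M{\left(z{\left(-2 \right)} \right)}}{G{\left(35 \right)}} = \frac{-37 - -22}{9 \left(-11\right)} \left(\left(69 + 493\right) + 196\right) + \frac{8 + 2}{35} = \frac{1}{9} \left(- \frac{1}{11}\right) \left(-37 + 22\right) \left(562 + 196\right) + 10 \cdot \frac{1}{35} = \frac{1}{9} \left(- \frac{1}{11}\right) \left(-15\right) 758 + \frac{2}{7} = \frac{5}{33} \cdot 758 + \frac{2}{7} = \frac{3790}{33} + \frac{2}{7} = \frac{26596}{231}$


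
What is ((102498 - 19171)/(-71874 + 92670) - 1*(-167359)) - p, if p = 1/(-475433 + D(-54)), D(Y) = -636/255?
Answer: 140653261019438207/840408305532 ≈ 1.6736e+5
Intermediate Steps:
D(Y) = -212/85 (D(Y) = -636*1/255 = -212/85)
p = -85/40412017 (p = 1/(-475433 - 212/85) = 1/(-40412017/85) = -85/40412017 ≈ -2.1033e-6)
((102498 - 19171)/(-71874 + 92670) - 1*(-167359)) - p = ((102498 - 19171)/(-71874 + 92670) - 1*(-167359)) - 1*(-85/40412017) = (83327/20796 + 167359) + 85/40412017 = 3480481091/20796 + 85/40412017 = 140653261019438207/840408305532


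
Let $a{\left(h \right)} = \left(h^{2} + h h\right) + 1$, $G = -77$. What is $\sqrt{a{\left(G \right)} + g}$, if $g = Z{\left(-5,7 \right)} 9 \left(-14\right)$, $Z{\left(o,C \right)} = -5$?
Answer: $\sqrt{12489} \approx 111.75$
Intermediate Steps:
$a{\left(h \right)} = 1 + 2 h^{2}$ ($a{\left(h \right)} = \left(h^{2} + h^{2}\right) + 1 = 2 h^{2} + 1 = 1 + 2 h^{2}$)
$g = 630$ ($g = \left(-5\right) 9 \left(-14\right) = \left(-45\right) \left(-14\right) = 630$)
$\sqrt{a{\left(G \right)} + g} = \sqrt{\left(1 + 2 \left(-77\right)^{2}\right) + 630} = \sqrt{\left(1 + 2 \cdot 5929\right) + 630} = \sqrt{\left(1 + 11858\right) + 630} = \sqrt{11859 + 630} = \sqrt{12489}$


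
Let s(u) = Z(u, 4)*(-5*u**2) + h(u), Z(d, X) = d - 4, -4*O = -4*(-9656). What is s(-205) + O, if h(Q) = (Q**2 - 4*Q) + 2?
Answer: 43949316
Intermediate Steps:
O = -9656 (O = -(-1)*(-9656) = -1/4*38624 = -9656)
Z(d, X) = -4 + d
h(Q) = 2 + Q**2 - 4*Q
s(u) = 2 + u**2 - 4*u - 5*u**2*(-4 + u) (s(u) = (-4 + u)*(-5*u**2) + (2 + u**2 - 4*u) = -5*u**2*(-4 + u) + (2 + u**2 - 4*u) = 2 + u**2 - 4*u - 5*u**2*(-4 + u))
s(-205) + O = (2 - 5*(-205)**3 - 4*(-205) + 21*(-205)**2) - 9656 = (2 - 5*(-8615125) + 820 + 21*42025) - 9656 = (2 + 43075625 + 820 + 882525) - 9656 = 43958972 - 9656 = 43949316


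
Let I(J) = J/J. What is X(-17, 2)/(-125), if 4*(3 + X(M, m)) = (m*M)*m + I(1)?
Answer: 79/500 ≈ 0.15800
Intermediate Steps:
I(J) = 1
X(M, m) = -11/4 + M*m**2/4 (X(M, m) = -3 + ((m*M)*m + 1)/4 = -3 + ((M*m)*m + 1)/4 = -3 + (M*m**2 + 1)/4 = -3 + (1 + M*m**2)/4 = -3 + (1/4 + M*m**2/4) = -11/4 + M*m**2/4)
X(-17, 2)/(-125) = (-11/4 + (1/4)*(-17)*2**2)/(-125) = (-11/4 + (1/4)*(-17)*4)*(-1/125) = (-11/4 - 17)*(-1/125) = -79/4*(-1/125) = 79/500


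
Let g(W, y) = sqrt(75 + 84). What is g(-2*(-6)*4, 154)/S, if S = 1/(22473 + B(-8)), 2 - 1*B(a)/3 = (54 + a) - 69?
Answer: 22548*sqrt(159) ≈ 2.8432e+5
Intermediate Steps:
B(a) = 51 - 3*a (B(a) = 6 - 3*((54 + a) - 69) = 6 - 3*(-15 + a) = 6 + (45 - 3*a) = 51 - 3*a)
g(W, y) = sqrt(159)
S = 1/22548 (S = 1/(22473 + (51 - 3*(-8))) = 1/(22473 + (51 + 24)) = 1/(22473 + 75) = 1/22548 ≈ 4.4350e-5)
g(-2*(-6)*4, 154)/S = sqrt(159)/(1/22548) = sqrt(159)*22548 = 22548*sqrt(159)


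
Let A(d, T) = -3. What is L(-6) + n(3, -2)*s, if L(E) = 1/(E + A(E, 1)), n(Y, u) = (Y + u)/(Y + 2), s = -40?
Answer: -73/9 ≈ -8.1111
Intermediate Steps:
n(Y, u) = (Y + u)/(2 + Y)
L(E) = 1/(-3 + E) (L(E) = 1/(E - 3) = 1/(-3 + E))
L(-6) + n(3, -2)*s = 1/(-3 - 6) + ((3 - 2)/(2 + 3))*(-40) = 1/(-9) + (1/5)*(-40) = -⅑ + ((⅕)*1)*(-40) = -⅑ + (⅕)*(-40) = -⅑ - 8 = -73/9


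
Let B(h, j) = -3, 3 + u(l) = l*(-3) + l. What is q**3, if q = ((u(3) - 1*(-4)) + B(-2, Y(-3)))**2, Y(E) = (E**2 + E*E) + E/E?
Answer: 262144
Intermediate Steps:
u(l) = -3 - 2*l (u(l) = -3 + (l*(-3) + l) = -3 + (-3*l + l) = -3 - 2*l)
Y(E) = 1 + 2*E**2 (Y(E) = (E**2 + E**2) + 1 = 2*E**2 + 1 = 1 + 2*E**2)
q = 64 (q = (((-3 - 2*3) - 1*(-4)) - 3)**2 = (((-3 - 6) + 4) - 3)**2 = ((-9 + 4) - 3)**2 = (-5 - 3)**2 = (-8)**2 = 64)
q**3 = 64**3 = 262144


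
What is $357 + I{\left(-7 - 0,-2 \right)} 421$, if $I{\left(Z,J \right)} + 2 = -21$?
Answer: $-9326$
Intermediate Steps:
$I{\left(Z,J \right)} = -23$ ($I{\left(Z,J \right)} = -2 - 21 = -23$)
$357 + I{\left(-7 - 0,-2 \right)} 421 = 357 - 9683 = -9326$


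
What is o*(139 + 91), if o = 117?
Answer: 26910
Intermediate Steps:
o*(139 + 91) = 117*(139 + 91) = 117*230 = 26910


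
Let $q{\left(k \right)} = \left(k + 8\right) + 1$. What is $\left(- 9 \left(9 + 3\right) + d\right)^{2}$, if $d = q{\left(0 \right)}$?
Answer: $9801$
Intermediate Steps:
$q{\left(k \right)} = 9 + k$ ($q{\left(k \right)} = \left(8 + k\right) + 1 = 9 + k$)
$d = 9$ ($d = 9 + 0 = 9$)
$\left(- 9 \left(9 + 3\right) + d\right)^{2} = \left(- 9 \left(9 + 3\right) + 9\right)^{2} = \left(\left(-9\right) 12 + 9\right)^{2} = \left(-108 + 9\right)^{2} = \left(-99\right)^{2} = 9801$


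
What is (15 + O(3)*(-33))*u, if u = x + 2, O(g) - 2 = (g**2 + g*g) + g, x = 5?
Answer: -5208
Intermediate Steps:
O(g) = 2 + g + 2*g**2 (O(g) = 2 + ((g**2 + g*g) + g) = 2 + ((g**2 + g**2) + g) = 2 + (2*g**2 + g) = 2 + (g + 2*g**2) = 2 + g + 2*g**2)
u = 7 (u = 5 + 2 = 7)
(15 + O(3)*(-33))*u = (15 + (2 + 3 + 2*3**2)*(-33))*7 = (15 + (2 + 3 + 2*9)*(-33))*7 = (15 + (2 + 3 + 18)*(-33))*7 = (15 + 23*(-33))*7 = (15 - 759)*7 = -744*7 = -5208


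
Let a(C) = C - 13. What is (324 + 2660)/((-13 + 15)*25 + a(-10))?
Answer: 2984/27 ≈ 110.52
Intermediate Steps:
a(C) = -13 + C
(324 + 2660)/((-13 + 15)*25 + a(-10)) = (324 + 2660)/((-13 + 15)*25 + (-13 - 10)) = 2984/(2*25 - 23) = 2984/(50 - 23) = 2984/27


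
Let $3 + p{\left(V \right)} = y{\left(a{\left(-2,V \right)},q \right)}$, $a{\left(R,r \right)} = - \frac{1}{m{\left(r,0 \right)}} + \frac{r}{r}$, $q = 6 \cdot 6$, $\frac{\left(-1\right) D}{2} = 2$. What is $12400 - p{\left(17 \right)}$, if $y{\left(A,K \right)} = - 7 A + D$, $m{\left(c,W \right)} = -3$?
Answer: $\frac{37249}{3} \approx 12416.0$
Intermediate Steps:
$D = -4$ ($D = \left(-2\right) 2 = -4$)
$q = 36$
$a{\left(R,r \right)} = \frac{4}{3}$ ($a{\left(R,r \right)} = - \frac{1}{-3} + \frac{r}{r} = \left(-1\right) \left(- \frac{1}{3}\right) + 1 = \frac{1}{3} + 1 = \frac{4}{3}$)
$y{\left(A,K \right)} = -4 - 7 A$ ($y{\left(A,K \right)} = - 7 A - 4 = -4 - 7 A$)
$p{\left(V \right)} = - \frac{49}{3}$ ($p{\left(V \right)} = -3 - \frac{40}{3} = - \frac{49}{3}$)
$12400 - p{\left(17 \right)} = 12400 - - \frac{49}{3} = 12400 + \frac{49}{3} = \frac{37249}{3}$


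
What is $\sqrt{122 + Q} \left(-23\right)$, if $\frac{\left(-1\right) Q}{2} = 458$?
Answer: $- 23 i \sqrt{794} \approx - 648.09 i$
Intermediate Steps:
$Q = -916$ ($Q = \left(-2\right) 458 = -916$)
$\sqrt{122 + Q} \left(-23\right) = \sqrt{122 - 916} \left(-23\right) = \sqrt{-794} \left(-23\right) = i \sqrt{794} \left(-23\right) = - 23 i \sqrt{794}$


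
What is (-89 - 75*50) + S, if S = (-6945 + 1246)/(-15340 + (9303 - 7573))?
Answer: -52243091/13610 ≈ -3838.6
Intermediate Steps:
S = 5699/13610 (S = -5699/(-15340 + 1730) = -5699/(-13610) = -5699*(-1/13610) = 5699/13610 ≈ 0.41874)
(-89 - 75*50) + S = (-89 - 75*50) + 5699/13610 = (-89 - 3750) + 5699/13610 = -3839 + 5699/13610 = -52243091/13610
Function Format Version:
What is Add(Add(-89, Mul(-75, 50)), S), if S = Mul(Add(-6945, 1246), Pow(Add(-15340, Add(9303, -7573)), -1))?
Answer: Rational(-52243091, 13610) ≈ -3838.6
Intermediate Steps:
S = Rational(5699, 13610) (S = Mul(-5699, Pow(Add(-15340, 1730), -1)) = Mul(-5699, Pow(-13610, -1)) = Mul(-5699, Rational(-1, 13610)) = Rational(5699, 13610) ≈ 0.41874)
Add(Add(-89, Mul(-75, 50)), S) = Add(Add(-89, Mul(-75, 50)), Rational(5699, 13610)) = Add(Add(-89, -3750), Rational(5699, 13610)) = Add(-3839, Rational(5699, 13610)) = Rational(-52243091, 13610)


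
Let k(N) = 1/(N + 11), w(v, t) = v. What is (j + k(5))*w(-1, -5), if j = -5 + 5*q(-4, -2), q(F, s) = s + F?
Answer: 559/16 ≈ 34.938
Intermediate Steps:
q(F, s) = F + s
j = -35 (j = -5 + 5*(-4 - 2) = -5 + 5*(-6) = -5 - 30 = -35)
k(N) = 1/(11 + N)
(j + k(5))*w(-1, -5) = (-35 + 1/(11 + 5))*(-1) = (-35 + 1/16)*(-1) = -559/16*(-1) = 559/16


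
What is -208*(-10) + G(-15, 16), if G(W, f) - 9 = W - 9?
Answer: 2065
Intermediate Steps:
G(W, f) = W (G(W, f) = 9 + (W - 9) = 9 + (-9 + W) = W)
-208*(-10) + G(-15, 16) = -208*(-10) - 15 = 2080 - 15 = 2065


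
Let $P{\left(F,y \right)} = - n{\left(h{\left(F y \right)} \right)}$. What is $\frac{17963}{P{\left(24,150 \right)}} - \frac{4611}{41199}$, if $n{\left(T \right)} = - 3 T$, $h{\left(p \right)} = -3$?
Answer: $- \frac{246699712}{123597} \approx -1996.0$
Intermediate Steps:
$P{\left(F,y \right)} = -9$ ($P{\left(F,y \right)} = - \left(-3\right) \left(-3\right) = \left(-1\right) 9 = -9$)
$\frac{17963}{P{\left(24,150 \right)}} - \frac{4611}{41199} = \frac{17963}{-9} - \frac{4611}{41199} = 17963 \left(- \frac{1}{9}\right) - \frac{1537}{13733} = - \frac{17963}{9} - \frac{1537}{13733} = - \frac{246699712}{123597}$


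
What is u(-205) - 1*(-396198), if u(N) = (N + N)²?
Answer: 564298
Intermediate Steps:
u(N) = 4*N² (u(N) = (2*N)² = 4*N²)
u(-205) - 1*(-396198) = 4*(-205)² - 1*(-396198) = 4*42025 + 396198 = 168100 + 396198 = 564298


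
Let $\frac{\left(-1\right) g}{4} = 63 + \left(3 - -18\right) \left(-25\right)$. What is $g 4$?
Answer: $7392$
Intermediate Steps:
$g = 1848$ ($g = - 4 \left(63 + \left(3 - -18\right) \left(-25\right)\right) = - 4 \left(63 + \left(3 + 18\right) \left(-25\right)\right) = - 4 \left(63 + 21 \left(-25\right)\right) = - 4 \left(63 - 525\right) = \left(-4\right) \left(-462\right) = 1848$)
$g 4 = 1848 \cdot 4 = 7392$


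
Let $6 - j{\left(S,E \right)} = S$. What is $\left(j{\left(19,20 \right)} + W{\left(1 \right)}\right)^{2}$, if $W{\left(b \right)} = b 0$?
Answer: $169$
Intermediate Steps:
$W{\left(b \right)} = 0$
$j{\left(S,E \right)} = 6 - S$
$\left(j{\left(19,20 \right)} + W{\left(1 \right)}\right)^{2} = \left(\left(6 - 19\right) + 0\right)^{2} = \left(-13 + 0\right)^{2} = \left(-13\right)^{2} = 169$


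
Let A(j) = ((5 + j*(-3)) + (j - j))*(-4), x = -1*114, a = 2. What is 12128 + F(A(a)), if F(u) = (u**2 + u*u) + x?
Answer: 12046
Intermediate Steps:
x = -114
A(j) = -20 + 12*j (A(j) = ((5 - 3*j) + 0)*(-4) = (5 - 3*j)*(-4) = -20 + 12*j)
F(u) = -114 + 2*u**2 (F(u) = (u**2 + u*u) - 114 = (u**2 + u**2) - 114 = 2*u**2 - 114 = -114 + 2*u**2)
12128 + F(A(a)) = 12128 + (-114 + 2*(-20 + 12*2)**2) = 12128 + (-114 + 2*(-20 + 24)**2) = 12128 + (-114 + 2*4**2) = 12128 + (-114 + 2*16) = 12128 + (-114 + 32) = 12128 - 82 = 12046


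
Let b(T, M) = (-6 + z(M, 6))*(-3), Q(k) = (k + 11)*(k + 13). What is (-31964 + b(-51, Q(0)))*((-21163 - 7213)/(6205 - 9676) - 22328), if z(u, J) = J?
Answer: 2476318587968/3471 ≈ 7.1343e+8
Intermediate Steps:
Q(k) = (11 + k)*(13 + k)
b(T, M) = 0 (b(T, M) = (-6 + 6)*(-3) = 0*(-3) = 0)
(-31964 + b(-51, Q(0)))*((-21163 - 7213)/(6205 - 9676) - 22328) = (-31964 + 0)*((-21163 - 7213)/(6205 - 9676) - 22328) = -31964*(-28376/(-3471) - 22328) = -31964*(-28376*(-1/3471) - 22328) = -31964*(28376/3471 - 22328) = -31964*(-77472112/3471) = 2476318587968/3471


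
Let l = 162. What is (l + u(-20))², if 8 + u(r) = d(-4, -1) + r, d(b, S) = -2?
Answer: 17424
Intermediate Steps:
u(r) = -10 + r (u(r) = -8 + (-2 + r) = -10 + r)
(l + u(-20))² = (162 + (-10 - 20))² = (162 - 30)² = 132² = 17424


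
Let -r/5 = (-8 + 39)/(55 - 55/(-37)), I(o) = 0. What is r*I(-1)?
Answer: 0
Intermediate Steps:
r = -1147/418 (r = -5*(-8 + 39)/(55 - 55/(-37)) = -155/(55 - 55*(-1/37)) = -155/(55 + 55/37) = -155/2090/37 = -155*37/2090 = -5*1147/2090 = -1147/418 ≈ -2.7440)
r*I(-1) = -1147/418*0 = 0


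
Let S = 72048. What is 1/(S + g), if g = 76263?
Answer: 1/148311 ≈ 6.7426e-6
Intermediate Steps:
1/(S + g) = 1/(72048 + 76263) = 1/148311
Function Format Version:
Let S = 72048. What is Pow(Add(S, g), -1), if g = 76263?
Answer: Rational(1, 148311) ≈ 6.7426e-6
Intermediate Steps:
Pow(Add(S, g), -1) = Pow(Add(72048, 76263), -1) = Pow(148311, -1) = Rational(1, 148311)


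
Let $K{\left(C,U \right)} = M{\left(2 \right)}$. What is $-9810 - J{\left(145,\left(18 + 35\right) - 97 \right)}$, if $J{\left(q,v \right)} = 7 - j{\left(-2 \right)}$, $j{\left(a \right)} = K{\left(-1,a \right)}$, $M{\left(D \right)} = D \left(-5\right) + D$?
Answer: $-9825$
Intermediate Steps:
$M{\left(D \right)} = - 4 D$ ($M{\left(D \right)} = - 5 D + D = - 4 D$)
$K{\left(C,U \right)} = -8$ ($K{\left(C,U \right)} = \left(-4\right) 2 = -8$)
$j{\left(a \right)} = -8$
$J{\left(q,v \right)} = 15$ ($J{\left(q,v \right)} = 7 - -8 = 7 + 8 = 15$)
$-9810 - J{\left(145,\left(18 + 35\right) - 97 \right)} = -9810 - 15 = -9825$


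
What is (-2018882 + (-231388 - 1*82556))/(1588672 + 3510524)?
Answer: -1166413/2549598 ≈ -0.45749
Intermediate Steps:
(-2018882 + (-231388 - 1*82556))/(1588672 + 3510524) = (-2018882 + (-231388 - 82556))/5099196 = (-2018882 - 313944)*(1/5099196) = -2332826*1/5099196 = -1166413/2549598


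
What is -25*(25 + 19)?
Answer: -1100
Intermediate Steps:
-25*(25 + 19) = -25*44 = -1100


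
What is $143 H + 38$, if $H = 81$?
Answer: $11621$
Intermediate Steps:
$143 H + 38 = 143 \cdot 81 + 38 = 11583 + 38 = 11621$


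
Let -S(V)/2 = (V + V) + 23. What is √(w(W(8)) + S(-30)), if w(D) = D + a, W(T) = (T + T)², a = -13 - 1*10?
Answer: √307 ≈ 17.521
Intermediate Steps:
S(V) = -46 - 4*V (S(V) = -2*((V + V) + 23) = -2*(2*V + 23) = -2*(23 + 2*V) = -46 - 4*V)
a = -23 (a = -13 - 10 = -23)
W(T) = 4*T² (W(T) = (2*T)² = 4*T²)
w(D) = -23 + D (w(D) = D - 23 = -23 + D)
√(w(W(8)) + S(-30)) = √((-23 + 4*8²) + (-46 - 4*(-30))) = √((-23 + 4*64) + (-46 + 120)) = √((-23 + 256) + 74) = √(233 + 74) = √307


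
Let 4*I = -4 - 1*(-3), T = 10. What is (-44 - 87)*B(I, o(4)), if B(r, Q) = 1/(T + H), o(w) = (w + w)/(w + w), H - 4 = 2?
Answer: -131/16 ≈ -8.1875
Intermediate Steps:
H = 6 (H = 4 + 2 = 6)
I = -¼ (I = (-4 - 1*(-3))/4 = (-4 + 3)/4 = (¼)*(-1) = -¼ ≈ -0.25000)
o(w) = 1 (o(w) = (2*w)/((2*w)) = (2*w)*(1/(2*w)) = 1)
B(r, Q) = 1/16 (B(r, Q) = 1/(10 + 6) = 1/16)
(-44 - 87)*B(I, o(4)) = (-44 - 87)*(1/16) = -131*1/16 = -131/16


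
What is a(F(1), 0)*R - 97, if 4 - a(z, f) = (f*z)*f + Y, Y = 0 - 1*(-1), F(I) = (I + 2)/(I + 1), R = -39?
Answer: -214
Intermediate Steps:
F(I) = (2 + I)/(1 + I)
Y = 1 (Y = 0 + 1 = 1)
a(z, f) = 3 - z*f² (a(z, f) = 4 - ((f*z)*f + 1) = 4 - (z*f² + 1) = 4 - (1 + z*f²) = 4 + (-1 - z*f²) = 3 - z*f²)
a(F(1), 0)*R - 97 = (3 - 1*(2 + 1)/(1 + 1)*0²)*(-39) - 97 = (3 - 1*3/2*0)*(-39) - 97 = (3 + 0)*(-39) - 97 = 3*(-39) - 97 = -117 - 97 = -214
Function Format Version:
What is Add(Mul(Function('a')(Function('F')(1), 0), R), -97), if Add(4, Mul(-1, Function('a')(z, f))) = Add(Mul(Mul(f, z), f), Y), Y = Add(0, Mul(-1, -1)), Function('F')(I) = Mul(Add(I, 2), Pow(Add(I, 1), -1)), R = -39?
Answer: -214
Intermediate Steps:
Function('F')(I) = Mul(Pow(Add(1, I), -1), Add(2, I)) (Function('F')(I) = Mul(Add(2, I), Pow(Add(1, I), -1)) = Mul(Pow(Add(1, I), -1), Add(2, I)))
Y = 1 (Y = Add(0, 1) = 1)
Function('a')(z, f) = Add(3, Mul(-1, z, Pow(f, 2))) (Function('a')(z, f) = Add(4, Mul(-1, Add(Mul(Mul(f, z), f), 1))) = Add(4, Mul(-1, Add(Mul(z, Pow(f, 2)), 1))) = Add(4, Mul(-1, Add(1, Mul(z, Pow(f, 2))))) = Add(4, Add(-1, Mul(-1, z, Pow(f, 2)))) = Add(3, Mul(-1, z, Pow(f, 2))))
Add(Mul(Function('a')(Function('F')(1), 0), R), -97) = Add(Mul(Add(3, Mul(-1, Mul(Pow(Add(1, 1), -1), Add(2, 1)), Pow(0, 2))), -39), -97) = Add(Mul(Add(3, Mul(-1, Mul(Pow(2, -1), 3), 0)), -39), -97) = Add(Mul(Add(3, Mul(-1, Mul(Rational(1, 2), 3), 0)), -39), -97) = Add(Mul(Add(3, Mul(-1, Rational(3, 2), 0)), -39), -97) = Add(Mul(Add(3, 0), -39), -97) = Add(Mul(3, -39), -97) = Add(-117, -97) = -214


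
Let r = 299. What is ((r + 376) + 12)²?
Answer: 471969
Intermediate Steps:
((r + 376) + 12)² = ((299 + 376) + 12)² = (675 + 12)² = 687² = 471969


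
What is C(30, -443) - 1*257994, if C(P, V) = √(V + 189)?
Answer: -257994 + I*√254 ≈ -2.5799e+5 + 15.937*I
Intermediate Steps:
C(P, V) = √(189 + V)
C(30, -443) - 1*257994 = √(189 - 443) - 1*257994 = √(-254) - 257994 = I*√254 - 257994 = -257994 + I*√254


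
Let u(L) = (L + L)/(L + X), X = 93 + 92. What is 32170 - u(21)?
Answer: 3313489/103 ≈ 32170.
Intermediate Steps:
X = 185
u(L) = 2*L/(185 + L) (u(L) = (L + L)/(L + 185) = (2*L)/(185 + L) = 2*L/(185 + L))
32170 - u(21) = 32170 - 2*21/(185 + 21) = 32170 - 2*21/206 = 32170 - 1*21/103 = 32170 - 21/103 = 3313489/103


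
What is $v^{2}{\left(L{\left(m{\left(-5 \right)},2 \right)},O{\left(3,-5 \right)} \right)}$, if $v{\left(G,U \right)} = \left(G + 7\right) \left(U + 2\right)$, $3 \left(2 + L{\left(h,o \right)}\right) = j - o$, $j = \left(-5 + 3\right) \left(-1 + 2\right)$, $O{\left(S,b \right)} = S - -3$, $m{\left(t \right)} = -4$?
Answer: $\frac{7744}{9} \approx 860.44$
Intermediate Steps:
$O{\left(S,b \right)} = 3 + S$ ($O{\left(S,b \right)} = S + 3 = 3 + S$)
$j = -2$ ($j = \left(-2\right) 1 = -2$)
$L{\left(h,o \right)} = - \frac{8}{3} - \frac{o}{3}$ ($L{\left(h,o \right)} = -2 + \frac{-2 - o}{3} = -2 - \left(\frac{2}{3} + \frac{o}{3}\right) = - \frac{8}{3} - \frac{o}{3}$)
$v{\left(G,U \right)} = \left(2 + U\right) \left(7 + G\right)$ ($v{\left(G,U \right)} = \left(7 + G\right) \left(2 + U\right) = \left(2 + U\right) \left(7 + G\right)$)
$v^{2}{\left(L{\left(m{\left(-5 \right)},2 \right)},O{\left(3,-5 \right)} \right)} = \left(14 + 2 \left(- \frac{8}{3} - \frac{2}{3}\right) + 7 \left(3 + 3\right) + \left(- \frac{8}{3} - \frac{2}{3}\right) \left(3 + 3\right)\right)^{2} = \left(14 + 2 \left(- \frac{8}{3} - \frac{2}{3}\right) + 7 \cdot 6 + \left(- \frac{8}{3} - \frac{2}{3}\right) 6\right)^{2} = \left(14 + 2 \left(- \frac{10}{3}\right) + 42 - 20\right)^{2} = \left(14 - \frac{20}{3} + 42 - 20\right)^{2} = \left(\frac{88}{3}\right)^{2} = \frac{7744}{9}$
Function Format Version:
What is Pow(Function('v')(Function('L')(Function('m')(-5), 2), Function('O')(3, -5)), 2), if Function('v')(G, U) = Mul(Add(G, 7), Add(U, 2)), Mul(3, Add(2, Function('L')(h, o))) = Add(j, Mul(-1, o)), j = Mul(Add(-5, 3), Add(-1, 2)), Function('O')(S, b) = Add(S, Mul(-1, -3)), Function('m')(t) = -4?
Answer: Rational(7744, 9) ≈ 860.44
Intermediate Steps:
Function('O')(S, b) = Add(3, S) (Function('O')(S, b) = Add(S, 3) = Add(3, S))
j = -2 (j = Mul(-2, 1) = -2)
Function('L')(h, o) = Add(Rational(-8, 3), Mul(Rational(-1, 3), o)) (Function('L')(h, o) = Add(-2, Mul(Rational(1, 3), Add(-2, Mul(-1, o)))) = Add(-2, Add(Rational(-2, 3), Mul(Rational(-1, 3), o))) = Add(Rational(-8, 3), Mul(Rational(-1, 3), o)))
Function('v')(G, U) = Mul(Add(2, U), Add(7, G)) (Function('v')(G, U) = Mul(Add(7, G), Add(2, U)) = Mul(Add(2, U), Add(7, G)))
Pow(Function('v')(Function('L')(Function('m')(-5), 2), Function('O')(3, -5)), 2) = Pow(Add(14, Mul(2, Add(Rational(-8, 3), Mul(Rational(-1, 3), 2))), Mul(7, Add(3, 3)), Mul(Add(Rational(-8, 3), Mul(Rational(-1, 3), 2)), Add(3, 3))), 2) = Pow(Add(14, Mul(2, Add(Rational(-8, 3), Rational(-2, 3))), Mul(7, 6), Mul(Add(Rational(-8, 3), Rational(-2, 3)), 6)), 2) = Pow(Add(14, Mul(2, Rational(-10, 3)), 42, Mul(Rational(-10, 3), 6)), 2) = Pow(Add(14, Rational(-20, 3), 42, -20), 2) = Pow(Rational(88, 3), 2) = Rational(7744, 9)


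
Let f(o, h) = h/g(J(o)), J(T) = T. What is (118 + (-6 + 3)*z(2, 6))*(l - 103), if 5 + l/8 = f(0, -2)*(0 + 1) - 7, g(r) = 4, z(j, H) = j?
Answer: -22736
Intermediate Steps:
f(o, h) = h/4
l = -100 (l = -40 + 8*(((1/4)*(-2))*(0 + 1) - 7) = -40 + 8*(-1/2*1 - 7) = -40 + 8*(-1/2 - 7) = -40 + 8*(-15/2) = -40 - 60 = -100)
(118 + (-6 + 3)*z(2, 6))*(l - 103) = (118 + (-6 + 3)*2)*(-100 - 103) = (118 - 3*2)*(-203) = (118 - 6)*(-203) = 112*(-203) = -22736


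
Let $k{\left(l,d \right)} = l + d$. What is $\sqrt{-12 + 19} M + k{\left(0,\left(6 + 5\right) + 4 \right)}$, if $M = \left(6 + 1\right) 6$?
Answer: $15 + 42 \sqrt{7} \approx 126.12$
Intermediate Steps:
$k{\left(l,d \right)} = d + l$
$M = 42$ ($M = 7 \cdot 6 = 42$)
$\sqrt{-12 + 19} M + k{\left(0,\left(6 + 5\right) + 4 \right)} = \sqrt{-12 + 19} \cdot 42 + \left(\left(\left(6 + 5\right) + 4\right) + 0\right) = \sqrt{7} \cdot 42 + \left(\left(11 + 4\right) + 0\right) = 42 \sqrt{7} + \left(15 + 0\right) = 42 \sqrt{7} + 15 = 15 + 42 \sqrt{7}$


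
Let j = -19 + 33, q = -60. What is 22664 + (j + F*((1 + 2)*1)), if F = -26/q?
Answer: 226793/10 ≈ 22679.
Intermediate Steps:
j = 14
F = 13/30 (F = -26/(-60) = -26*(-1/60) = 13/30 ≈ 0.43333)
22664 + (j + F*((1 + 2)*1)) = 22664 + (14 + 13*((1 + 2)*1)/30) = 22664 + (14 + 13*(3*1)/30) = 22664 + (14 + (13/30)*3) = 22664 + (14 + 13/10) = 22664 + 153/10 = 226793/10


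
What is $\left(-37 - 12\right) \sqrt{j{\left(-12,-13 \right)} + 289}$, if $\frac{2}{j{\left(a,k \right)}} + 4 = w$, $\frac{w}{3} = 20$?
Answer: $- \frac{7 \sqrt{56651}}{2} \approx -833.05$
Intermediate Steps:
$w = 60$ ($w = 3 \cdot 20 = 60$)
$j{\left(a,k \right)} = \frac{1}{28}$ ($j{\left(a,k \right)} = \frac{2}{-4 + 60} = \frac{2}{56} = 2 \cdot \frac{1}{56} = \frac{1}{28}$)
$\left(-37 - 12\right) \sqrt{j{\left(-12,-13 \right)} + 289} = \left(-37 - 12\right) \sqrt{\frac{1}{28} + 289} = - 49 \sqrt{\frac{8093}{28}} = - 49 \frac{\sqrt{56651}}{14} = - \frac{7 \sqrt{56651}}{2}$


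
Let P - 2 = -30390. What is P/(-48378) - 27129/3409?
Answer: -604427035/82460301 ≈ -7.3299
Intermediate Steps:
P = -30388 (P = 2 - 30390 = -30388)
P/(-48378) - 27129/3409 = -30388/(-48378) - 27129/3409 = -30388*(-1/48378) - 27129*1/3409 = 15194/24189 - 27129/3409 = -604427035/82460301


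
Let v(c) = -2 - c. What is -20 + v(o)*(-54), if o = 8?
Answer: 520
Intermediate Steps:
-20 + v(o)*(-54) = -20 + (-2 - 1*8)*(-54) = -20 + (-2 - 8)*(-54) = -20 - 10*(-54) = -20 + 540 = 520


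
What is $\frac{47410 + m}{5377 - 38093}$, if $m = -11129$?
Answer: $- \frac{36281}{32716} \approx -1.109$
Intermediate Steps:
$\frac{47410 + m}{5377 - 38093} = \frac{47410 - 11129}{5377 - 38093} = \frac{36281}{-32716} = 36281 \left(- \frac{1}{32716}\right) = - \frac{36281}{32716}$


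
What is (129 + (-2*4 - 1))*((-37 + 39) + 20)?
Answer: 2640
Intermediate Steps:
(129 + (-2*4 - 1))*((-37 + 39) + 20) = (129 + (-8 - 1))*(2 + 20) = (129 - 9)*22 = 120*22 = 2640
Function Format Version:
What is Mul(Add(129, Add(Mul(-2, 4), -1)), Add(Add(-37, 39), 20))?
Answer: 2640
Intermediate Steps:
Mul(Add(129, Add(Mul(-2, 4), -1)), Add(Add(-37, 39), 20)) = Mul(Add(129, Add(-8, -1)), Add(2, 20)) = Mul(Add(129, -9), 22) = Mul(120, 22) = 2640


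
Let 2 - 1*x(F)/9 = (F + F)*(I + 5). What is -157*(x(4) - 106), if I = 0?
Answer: 70336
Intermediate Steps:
x(F) = 18 - 90*F (x(F) = 18 - 9*(F + F)*(0 + 5) = 18 - 9*2*F*5 = 18 - 90*F)
-157*(x(4) - 106) = -157*((18 - 90*4) - 106) = -157*((18 - 360) - 106) = -157*(-342 - 106) = -157*(-448) = 70336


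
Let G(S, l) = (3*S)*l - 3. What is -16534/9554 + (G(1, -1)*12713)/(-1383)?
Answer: 117648915/2202197 ≈ 53.423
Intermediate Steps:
G(S, l) = -3 + 3*S*l (G(S, l) = 3*S*l - 3 = -3 + 3*S*l)
-16534/9554 + (G(1, -1)*12713)/(-1383) = -16534/9554 + ((-3 + 3*1*(-1))*12713)/(-1383) = -16534*1/9554 + ((-3 - 3)*12713)*(-1/1383) = -8267/4777 - 6*12713*(-1/1383) = -8267/4777 - 76278*(-1/1383) = -8267/4777 + 25426/461 = 117648915/2202197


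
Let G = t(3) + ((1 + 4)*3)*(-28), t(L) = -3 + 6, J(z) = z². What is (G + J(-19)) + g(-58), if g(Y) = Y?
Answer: -114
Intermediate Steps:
t(L) = 3
G = -417 (G = 3 + ((1 + 4)*3)*(-28) = 3 + (5*3)*(-28) = 3 + 15*(-28) = 3 - 420 = -417)
(G + J(-19)) + g(-58) = (-417 + (-19)²) - 58 = (-417 + 361) - 58 = -56 - 58 = -114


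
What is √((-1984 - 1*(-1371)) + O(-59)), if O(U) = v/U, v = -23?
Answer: 12*I*√14809/59 ≈ 24.751*I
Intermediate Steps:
O(U) = -23/U
√((-1984 - 1*(-1371)) + O(-59)) = √((-1984 - 1*(-1371)) - 23/(-59)) = √((-1984 + 1371) - 23*(-1/59)) = √(-613 + 23/59) = √(-36144/59) = 12*I*√14809/59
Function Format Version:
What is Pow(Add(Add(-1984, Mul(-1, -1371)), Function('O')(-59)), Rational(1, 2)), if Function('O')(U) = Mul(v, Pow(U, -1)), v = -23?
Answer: Mul(Rational(12, 59), I, Pow(14809, Rational(1, 2))) ≈ Mul(24.751, I)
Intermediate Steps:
Function('O')(U) = Mul(-23, Pow(U, -1))
Pow(Add(Add(-1984, Mul(-1, -1371)), Function('O')(-59)), Rational(1, 2)) = Pow(Add(Add(-1984, Mul(-1, -1371)), Mul(-23, Pow(-59, -1))), Rational(1, 2)) = Pow(Add(Add(-1984, 1371), Mul(-23, Rational(-1, 59))), Rational(1, 2)) = Pow(Add(-613, Rational(23, 59)), Rational(1, 2)) = Pow(Rational(-36144, 59), Rational(1, 2)) = Mul(Rational(12, 59), I, Pow(14809, Rational(1, 2)))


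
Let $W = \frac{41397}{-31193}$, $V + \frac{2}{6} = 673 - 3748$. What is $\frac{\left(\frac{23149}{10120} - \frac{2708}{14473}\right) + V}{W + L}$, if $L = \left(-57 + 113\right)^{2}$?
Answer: $- \frac{593273038784047}{605133717010680} \approx -0.9804$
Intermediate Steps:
$V = - \frac{9226}{3}$ ($V = - \frac{1}{3} + \left(673 - 3748\right) = - \frac{1}{3} - 3075 = - \frac{9226}{3} \approx -3075.3$)
$L = 3136$ ($L = 56^{2} = 3136$)
$W = - \frac{41397}{31193}$ ($W = 41397 \left(- \frac{1}{31193}\right) = - \frac{41397}{31193} \approx -1.3271$)
$\frac{\left(\frac{23149}{10120} - \frac{2708}{14473}\right) + V}{W + L} = \frac{\left(\frac{23149}{10120} - \frac{2708}{14473}\right) - \frac{9226}{3}}{- \frac{41397}{31193} + 3136} = \frac{\left(23149 \cdot \frac{1}{10120} - \frac{2708}{14473}\right) - \frac{9226}{3}}{\frac{97779851}{31193}} = \left(\left(\frac{23149}{10120} - \frac{2708}{14473}\right) - \frac{9226}{3}\right) \frac{31193}{97779851} = \left(\frac{307630517}{146466760} - \frac{9226}{3}\right) \frac{31193}{97779851} = \left(- \frac{1350379436209}{439400280}\right) \frac{31193}{97779851} = - \frac{593273038784047}{605133717010680}$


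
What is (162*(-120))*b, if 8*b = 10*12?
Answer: -291600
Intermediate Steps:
b = 15 (b = (10*12)/8 = (⅛)*120 = 15)
(162*(-120))*b = (162*(-120))*15 = -19440*15 = -291600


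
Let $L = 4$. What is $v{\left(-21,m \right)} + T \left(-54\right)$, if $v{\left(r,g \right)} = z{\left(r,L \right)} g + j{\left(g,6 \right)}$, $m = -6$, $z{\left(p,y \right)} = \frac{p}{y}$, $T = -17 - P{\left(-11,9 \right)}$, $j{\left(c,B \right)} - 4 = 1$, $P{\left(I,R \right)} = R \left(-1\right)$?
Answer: $\frac{937}{2} \approx 468.5$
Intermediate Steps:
$P{\left(I,R \right)} = - R$
$j{\left(c,B \right)} = 5$ ($j{\left(c,B \right)} = 4 + 1 = 5$)
$T = -8$ ($T = -17 - \left(-1\right) 9 = -17 - -9 = -17 + 9 = -8$)
$v{\left(r,g \right)} = 5 + \frac{g r}{4}$ ($v{\left(r,g \right)} = \frac{r}{4} g + 5 = \frac{g r}{4} + 5 = 5 + \frac{g r}{4}$)
$v{\left(-21,m \right)} + T \left(-54\right) = \left(5 + \frac{1}{4} \left(-6\right) \left(-21\right)\right) - -432 = \left(5 + \frac{63}{2}\right) + 432 = \frac{73}{2} + 432 = \frac{937}{2}$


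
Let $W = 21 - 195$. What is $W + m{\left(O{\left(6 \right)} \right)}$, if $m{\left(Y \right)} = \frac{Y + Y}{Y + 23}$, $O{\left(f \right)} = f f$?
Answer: $- \frac{10194}{59} \approx -172.78$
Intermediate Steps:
$O{\left(f \right)} = f^{2}$
$m{\left(Y \right)} = \frac{2 Y}{23 + Y}$
$W = -174$ ($W = 21 - 195 = -174$)
$W + m{\left(O{\left(6 \right)} \right)} = -174 + \frac{2 \cdot 6^{2}}{23 + 6^{2}} = -174 + 2 \cdot 36 \frac{1}{23 + 36} = -174 + 2 \cdot 36 \cdot \frac{1}{59} = -174 + \frac{72}{59} = - \frac{10194}{59}$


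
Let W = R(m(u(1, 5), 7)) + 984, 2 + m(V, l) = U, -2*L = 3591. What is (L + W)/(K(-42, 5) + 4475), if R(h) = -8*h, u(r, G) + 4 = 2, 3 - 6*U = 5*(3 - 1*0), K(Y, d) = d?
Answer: -1559/8960 ≈ -0.17400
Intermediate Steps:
U = -2 (U = ½ - 5*(3 - 1*0)/6 = ½ - 5*(3 + 0)/6 = ½ - 5*3/6 = ½ - ⅙*15 = ½ - 5/2 = -2)
u(r, G) = -2 (u(r, G) = -4 + 2 = -2)
L = -3591/2 (L = -½*3591 = -3591/2 ≈ -1795.5)
m(V, l) = -4 (m(V, l) = -2 - 2 = -4)
W = 1016 (W = -8*(-4) + 984 = 32 + 984 = 1016)
(L + W)/(K(-42, 5) + 4475) = (-3591/2 + 1016)/(5 + 4475) = -1559/2/4480 = -1559/2*1/4480 = -1559/8960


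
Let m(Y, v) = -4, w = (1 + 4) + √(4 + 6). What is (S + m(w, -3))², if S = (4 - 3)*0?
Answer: 16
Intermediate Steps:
w = 5 + √10 ≈ 8.1623
S = 0 (S = 1*0 = 0)
(S + m(w, -3))² = (0 - 4)² = (-4)² = 16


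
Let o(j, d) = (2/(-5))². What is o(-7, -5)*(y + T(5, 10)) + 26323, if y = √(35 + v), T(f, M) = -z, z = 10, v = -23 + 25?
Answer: 131607/5 + 4*√37/25 ≈ 26322.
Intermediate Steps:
o(j, d) = 4/25 (o(j, d) = (2*(-⅕))² = (-⅖)² = 4/25)
v = 2
T(f, M) = -10 (T(f, M) = -1*10 = -10)
y = √37 (y = √(35 + 2) = √37 ≈ 6.0828)
o(-7, -5)*(y + T(5, 10)) + 26323 = 4*(√37 - 10)/25 + 26323 = 4*(-10 + √37)/25 + 26323 = (-8/5 + 4*√37/25) + 26323 = 131607/5 + 4*√37/25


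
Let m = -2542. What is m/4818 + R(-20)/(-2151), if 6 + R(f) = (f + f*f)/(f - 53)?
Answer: -902309/1727253 ≈ -0.52240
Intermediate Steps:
R(f) = -6 + (f + f²)/(-53 + f) (R(f) = -6 + (f + f*f)/(f - 53) = -6 + (f + f²)/(-53 + f))
m/4818 + R(-20)/(-2151) = -2542/4818 + ((318 + (-20)² - 5*(-20))/(-53 - 20))/(-2151) = -2542*1/4818 + ((318 + 400 + 100)/(-73))*(-1/2151) = -1271/2409 - 1/73*818*(-1/2151) = -1271/2409 - 818/73*(-1/2151) = -1271/2409 + 818/157023 = -902309/1727253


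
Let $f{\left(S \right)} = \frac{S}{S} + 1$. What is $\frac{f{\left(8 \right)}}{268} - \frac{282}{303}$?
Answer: $- \frac{12495}{13534} \approx -0.92323$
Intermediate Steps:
$f{\left(S \right)} = 2$ ($f{\left(S \right)} = 1 + 1 = 2$)
$\frac{f{\left(8 \right)}}{268} - \frac{282}{303} = \frac{2}{268} - \frac{282}{303} = 2 \cdot \frac{1}{268} - \frac{94}{101} = \frac{1}{134} - \frac{94}{101} = - \frac{12495}{13534}$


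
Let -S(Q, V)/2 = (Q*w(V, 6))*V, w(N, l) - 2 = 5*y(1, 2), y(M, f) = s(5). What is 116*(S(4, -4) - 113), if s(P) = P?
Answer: 87116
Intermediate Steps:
y(M, f) = 5
w(N, l) = 27 (w(N, l) = 2 + 5*5 = 2 + 25 = 27)
S(Q, V) = -54*Q*V (S(Q, V) = -2*Q*27*V = -2*27*Q*V = -54*Q*V)
116*(S(4, -4) - 113) = 116*(-54*4*(-4) - 113) = 116*(864 - 113) = 116*751 = 87116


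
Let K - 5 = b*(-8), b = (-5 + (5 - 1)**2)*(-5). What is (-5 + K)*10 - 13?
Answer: 4387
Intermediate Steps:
b = -55 (b = (-5 + 4**2)*(-5) = (-5 + 16)*(-5) = 11*(-5) = -55)
K = 445 (K = 5 - 55*(-8) = 5 + 440 = 445)
(-5 + K)*10 - 13 = (-5 + 445)*10 - 13 = 440*10 - 13 = 4400 - 13 = 4387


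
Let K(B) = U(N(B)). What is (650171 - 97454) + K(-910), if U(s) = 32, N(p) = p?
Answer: 552749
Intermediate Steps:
K(B) = 32
(650171 - 97454) + K(-910) = (650171 - 97454) + 32 = 552717 + 32 = 552749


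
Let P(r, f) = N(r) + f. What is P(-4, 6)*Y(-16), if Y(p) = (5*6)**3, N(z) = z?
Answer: 54000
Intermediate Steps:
Y(p) = 27000 (Y(p) = 30**3 = 27000)
P(r, f) = f + r (P(r, f) = r + f = f + r)
P(-4, 6)*Y(-16) = (6 - 4)*27000 = 2*27000 = 54000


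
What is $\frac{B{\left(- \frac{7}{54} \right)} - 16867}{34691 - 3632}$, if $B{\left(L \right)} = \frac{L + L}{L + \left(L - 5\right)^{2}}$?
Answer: $- \frac{1287813073}{2371385709} \approx -0.54306$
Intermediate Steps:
$B{\left(L \right)} = \frac{2 L}{L + \left(-5 + L\right)^{2}}$
$\frac{B{\left(- \frac{7}{54} \right)} - 16867}{34691 - 3632} = \frac{\frac{2 \left(- \frac{7}{54}\right)}{- \frac{7}{54} + \left(-5 - \frac{7}{54}\right)^{2}} - 16867}{34691 - 3632} = \frac{\frac{2 \left(\left(-7\right) \frac{1}{54}\right)}{\left(-7\right) \frac{1}{54} + \left(-5 - \frac{7}{54}\right)^{2}} - 16867}{31059} = \left(2 \left(- \frac{7}{54}\right) \frac{1}{- \frac{7}{54} + \left(-5 - \frac{7}{54}\right)^{2}} - 16867\right) \frac{1}{31059} = \left(2 \left(- \frac{7}{54}\right) \frac{1}{- \frac{7}{54} + \left(- \frac{277}{54}\right)^{2}} - 16867\right) \frac{1}{31059} = \left(2 \left(- \frac{7}{54}\right) \frac{1}{- \frac{7}{54} + \frac{76729}{2916}} - 16867\right) \frac{1}{31059} = \left(2 \left(- \frac{7}{54}\right) \frac{1}{\frac{76351}{2916}} - 16867\right) \frac{1}{31059} = \left(2 \left(- \frac{7}{54}\right) \frac{2916}{76351} - 16867\right) \frac{1}{31059} = \left(- \frac{756}{76351} - 16867\right) \frac{1}{31059} = \left(- \frac{1287813073}{76351}\right) \frac{1}{31059} = - \frac{1287813073}{2371385709}$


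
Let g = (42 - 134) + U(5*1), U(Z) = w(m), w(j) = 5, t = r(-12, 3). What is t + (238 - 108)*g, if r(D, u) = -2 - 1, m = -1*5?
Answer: -11313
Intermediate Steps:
m = -5
r(D, u) = -3
t = -3
U(Z) = 5
g = -87 (g = (42 - 134) + 5 = -92 + 5 = -87)
t + (238 - 108)*g = -3 + (238 - 108)*(-87) = -3 + 130*(-87) = -3 - 11310 = -11313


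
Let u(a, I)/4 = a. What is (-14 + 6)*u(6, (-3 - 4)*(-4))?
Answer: -192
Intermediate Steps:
u(a, I) = 4*a
(-14 + 6)*u(6, (-3 - 4)*(-4)) = (-14 + 6)*(4*6) = -8*24 = -192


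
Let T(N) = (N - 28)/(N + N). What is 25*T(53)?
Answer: 625/106 ≈ 5.8962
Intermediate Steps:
T(N) = (-28 + N)/(2*N) (T(N) = (-28 + N)/((2*N)) = (-28 + N)*(1/(2*N)) = (-28 + N)/(2*N))
25*T(53) = 25*((½)*(-28 + 53)/53) = 25*((½)*(1/53)*25) = 25*(25/106) = 625/106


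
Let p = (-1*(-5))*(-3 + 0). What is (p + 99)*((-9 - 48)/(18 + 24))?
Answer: -114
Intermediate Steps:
p = -15 (p = 5*(-3) = -15)
(p + 99)*((-9 - 48)/(18 + 24)) = (-15 + 99)*((-9 - 48)/(18 + 24)) = 84*(-57/42) = 84*(-57*1/42) = 84*(-19/14) = -114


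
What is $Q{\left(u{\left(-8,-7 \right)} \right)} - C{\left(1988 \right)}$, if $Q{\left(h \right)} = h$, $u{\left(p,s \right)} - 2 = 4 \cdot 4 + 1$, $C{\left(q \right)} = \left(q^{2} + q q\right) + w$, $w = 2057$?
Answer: $-7906326$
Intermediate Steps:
$C{\left(q \right)} = 2057 + 2 q^{2}$ ($C{\left(q \right)} = \left(q^{2} + q q\right) + 2057 = \left(q^{2} + q^{2}\right) + 2057 = 2 q^{2} + 2057 = 2057 + 2 q^{2}$)
$u{\left(p,s \right)} = 19$ ($u{\left(p,s \right)} = 2 + \left(4 \cdot 4 + 1\right) = 2 + \left(16 + 1\right) = 2 + 17 = 19$)
$Q{\left(u{\left(-8,-7 \right)} \right)} - C{\left(1988 \right)} = 19 - \left(2057 + 2 \cdot 1988^{2}\right) = 19 - \left(2057 + 2 \cdot 3952144\right) = 19 - \left(2057 + 7904288\right) = 19 - 7906345 = -7906326$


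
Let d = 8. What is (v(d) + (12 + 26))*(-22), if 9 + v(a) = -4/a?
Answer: -627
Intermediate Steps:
v(a) = -9 - 4/a
(v(d) + (12 + 26))*(-22) = ((-9 - 4/8) + (12 + 26))*(-22) = ((-9 - 4*1/8) + 38)*(-22) = ((-9 - 1/2) + 38)*(-22) = (-19/2 + 38)*(-22) = (57/2)*(-22) = -627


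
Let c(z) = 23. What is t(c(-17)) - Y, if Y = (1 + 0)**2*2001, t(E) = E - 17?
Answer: -1995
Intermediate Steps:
t(E) = -17 + E
Y = 2001 (Y = 1**2*2001 = 1*2001 = 2001)
t(c(-17)) - Y = (-17 + 23) - 1*2001 = 6 - 2001 = -1995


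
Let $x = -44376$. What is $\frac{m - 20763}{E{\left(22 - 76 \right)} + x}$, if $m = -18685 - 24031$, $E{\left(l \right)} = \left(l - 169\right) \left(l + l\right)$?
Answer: $\frac{3341}{1068} \approx 3.1283$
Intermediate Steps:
$E{\left(l \right)} = 2 l \left(-169 + l\right)$ ($E{\left(l \right)} = \left(-169 + l\right) 2 l = 2 l \left(-169 + l\right)$)
$m = -42716$
$\frac{m - 20763}{E{\left(22 - 76 \right)} + x} = \frac{-42716 - 20763}{2 \left(22 - 76\right) \left(-169 + \left(22 - 76\right)\right) - 44376} = - \frac{63479}{2 \left(-54\right) \left(-169 - 54\right) - 44376} = - \frac{63479}{2 \left(-54\right) \left(-223\right) - 44376} = - \frac{63479}{24084 - 44376} = - \frac{63479}{-20292} = \left(-63479\right) \left(- \frac{1}{20292}\right) = \frac{3341}{1068}$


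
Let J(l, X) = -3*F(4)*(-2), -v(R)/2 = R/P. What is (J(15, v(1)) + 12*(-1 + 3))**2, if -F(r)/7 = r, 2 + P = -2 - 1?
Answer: 20736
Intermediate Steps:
P = -5 (P = -2 + (-2 - 1) = -2 - 3 = -5)
F(r) = -7*r
v(R) = 2*R/5 (v(R) = -2*R/(-5) = -2*R*(-1)/5 = -(-2)*R/5 = 2*R/5)
J(l, X) = -168 (J(l, X) = -(-21)*4*(-2) = -3*(-28)*(-2) = 84*(-2) = -168)
(J(15, v(1)) + 12*(-1 + 3))**2 = (-168 + 12*(-1 + 3))**2 = (-168 + 12*2)**2 = (-168 + 24)**2 = (-144)**2 = 20736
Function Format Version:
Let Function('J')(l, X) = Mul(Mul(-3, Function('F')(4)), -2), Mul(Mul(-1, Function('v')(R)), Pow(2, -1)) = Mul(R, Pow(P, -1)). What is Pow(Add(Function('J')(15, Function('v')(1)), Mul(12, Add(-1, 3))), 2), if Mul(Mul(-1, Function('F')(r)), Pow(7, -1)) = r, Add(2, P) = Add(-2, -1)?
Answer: 20736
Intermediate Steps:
P = -5 (P = Add(-2, Add(-2, -1)) = Add(-2, -3) = -5)
Function('F')(r) = Mul(-7, r)
Function('v')(R) = Mul(Rational(2, 5), R) (Function('v')(R) = Mul(-2, Mul(R, Pow(-5, -1))) = Mul(-2, Mul(R, Rational(-1, 5))) = Mul(-2, Mul(Rational(-1, 5), R)) = Mul(Rational(2, 5), R))
Function('J')(l, X) = -168 (Function('J')(l, X) = Mul(Mul(-3, Mul(-7, 4)), -2) = Mul(Mul(-3, -28), -2) = Mul(84, -2) = -168)
Pow(Add(Function('J')(15, Function('v')(1)), Mul(12, Add(-1, 3))), 2) = Pow(Add(-168, Mul(12, Add(-1, 3))), 2) = Pow(Add(-168, Mul(12, 2)), 2) = Pow(Add(-168, 24), 2) = Pow(-144, 2) = 20736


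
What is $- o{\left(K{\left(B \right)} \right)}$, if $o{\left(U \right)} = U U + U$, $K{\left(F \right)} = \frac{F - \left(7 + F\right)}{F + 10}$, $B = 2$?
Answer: $\frac{35}{144} \approx 0.24306$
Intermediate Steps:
$K{\left(F \right)} = - \frac{7}{10 + F}$
$o{\left(U \right)} = U + U^{2}$ ($o{\left(U \right)} = U^{2} + U = U + U^{2}$)
$- o{\left(K{\left(B \right)} \right)} = - - \frac{7}{10 + 2} \left(1 - \frac{7}{10 + 2}\right) = - - \frac{7}{12} \left(1 - \frac{7}{12}\right) = - \left(-7\right) \frac{1}{12} \left(1 - \frac{7}{12}\right) = - \frac{\left(-7\right) \left(1 - \frac{7}{12}\right)}{12} = - \frac{\left(-7\right) 5}{12 \cdot 12} = \left(-1\right) \left(- \frac{35}{144}\right) = \frac{35}{144}$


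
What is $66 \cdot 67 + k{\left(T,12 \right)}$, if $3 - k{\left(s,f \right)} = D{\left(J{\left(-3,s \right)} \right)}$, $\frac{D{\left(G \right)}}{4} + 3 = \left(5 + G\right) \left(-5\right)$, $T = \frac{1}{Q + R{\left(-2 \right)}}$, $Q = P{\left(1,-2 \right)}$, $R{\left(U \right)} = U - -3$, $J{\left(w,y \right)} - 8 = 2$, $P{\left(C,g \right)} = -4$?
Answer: $4737$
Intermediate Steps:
$J{\left(w,y \right)} = 10$ ($J{\left(w,y \right)} = 8 + 2 = 10$)
$R{\left(U \right)} = 3 + U$ ($R{\left(U \right)} = U + 3 = 3 + U$)
$Q = -4$
$T = - \frac{1}{3}$ ($T = \frac{1}{-4 + \left(3 - 2\right)} = \frac{1}{-4 + 1} = \frac{1}{-3} = - \frac{1}{3} \approx -0.33333$)
$D{\left(G \right)} = -112 - 20 G$ ($D{\left(G \right)} = -12 + 4 \left(5 + G\right) \left(-5\right) = -12 + 4 \left(-25 - 5 G\right) = -12 - \left(100 + 20 G\right) = -112 - 20 G$)
$k{\left(s,f \right)} = 315$ ($k{\left(s,f \right)} = 3 - \left(-112 - 200\right) = 3 - -312 = 3 + 312 = 315$)
$66 \cdot 67 + k{\left(T,12 \right)} = 66 \cdot 67 + 315 = 4422 + 315 = 4737$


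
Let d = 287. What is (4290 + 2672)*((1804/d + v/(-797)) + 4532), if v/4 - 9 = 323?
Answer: 176206827600/5579 ≈ 3.1584e+7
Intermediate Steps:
v = 1328 (v = 36 + 4*323 = 36 + 1292 = 1328)
(4290 + 2672)*((1804/d + v/(-797)) + 4532) = (4290 + 2672)*((1804/287 + 1328/(-797)) + 4532) = 6962*((1804*(1/287) + 1328*(-1/797)) + 4532) = 6962*((44/7 - 1328/797) + 4532) = 6962*(25772/5579 + 4532) = 6962*(25309800/5579) = 176206827600/5579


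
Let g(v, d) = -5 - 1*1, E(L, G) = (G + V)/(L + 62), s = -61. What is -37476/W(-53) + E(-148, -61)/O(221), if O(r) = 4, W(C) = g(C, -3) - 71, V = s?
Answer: 6450569/13244 ≈ 487.06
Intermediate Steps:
V = -61
E(L, G) = (-61 + G)/(62 + L) (E(L, G) = (G - 61)/(L + 62) = (-61 + G)/(62 + L))
g(v, d) = -6 (g(v, d) = -5 - 1 = -6)
W(C) = -77 (W(C) = -6 - 71 = -77)
-37476/W(-53) + E(-148, -61)/O(221) = -37476/(-77) + ((-61 - 61)/(62 - 148))/4 = -37476*(-1/77) + (-122/(-86))*(¼) = 37476/77 - 1/86*(-122)*(¼) = 37476/77 + (61/43)*(¼) = 37476/77 + 61/172 = 6450569/13244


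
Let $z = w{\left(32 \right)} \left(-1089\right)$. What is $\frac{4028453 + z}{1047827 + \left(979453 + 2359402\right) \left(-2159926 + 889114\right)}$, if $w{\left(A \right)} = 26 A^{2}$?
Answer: $\frac{24965083}{4243055952433} \approx 5.8837 \cdot 10^{-6}$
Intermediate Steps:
$z = -28993536$ ($z = 26 \cdot 32^{2} \left(-1089\right) = 26 \cdot 1024 \left(-1089\right) = 26624 \left(-1089\right) = -28993536$)
$\frac{4028453 + z}{1047827 + \left(979453 + 2359402\right) \left(-2159926 + 889114\right)} = \frac{4028453 - 28993536}{1047827 + \left(979453 + 2359402\right) \left(-2159926 + 889114\right)} = - \frac{24965083}{1047827 + 3338855 \left(-1270812\right)} = - \frac{24965083}{1047827 - 4243057000260} = - \frac{24965083}{-4243055952433} = \left(-24965083\right) \left(- \frac{1}{4243055952433}\right) = \frac{24965083}{4243055952433}$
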